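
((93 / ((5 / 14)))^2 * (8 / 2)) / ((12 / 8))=4520544 / 25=180821.76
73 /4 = 18.25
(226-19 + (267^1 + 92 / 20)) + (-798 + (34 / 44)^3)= -16980291 / 53240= -318.94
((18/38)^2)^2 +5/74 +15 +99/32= 2810060687/154300064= 18.21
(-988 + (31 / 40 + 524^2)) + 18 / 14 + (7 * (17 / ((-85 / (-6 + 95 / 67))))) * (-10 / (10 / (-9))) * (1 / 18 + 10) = 274170.61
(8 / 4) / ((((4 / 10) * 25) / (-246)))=-246 / 5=-49.20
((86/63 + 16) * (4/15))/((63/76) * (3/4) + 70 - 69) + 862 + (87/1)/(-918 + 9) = 40690737019/47054385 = 864.76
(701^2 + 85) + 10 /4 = 491488.50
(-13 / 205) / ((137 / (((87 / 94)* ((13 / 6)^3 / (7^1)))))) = -828269 / 1330554960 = -0.00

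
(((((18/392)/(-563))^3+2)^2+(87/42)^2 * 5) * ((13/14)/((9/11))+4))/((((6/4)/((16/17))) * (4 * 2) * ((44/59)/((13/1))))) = 7601908181310503504394815590876764835/42540143336717293694453005451501568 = 178.70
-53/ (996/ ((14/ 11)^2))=-2597/ 30129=-0.09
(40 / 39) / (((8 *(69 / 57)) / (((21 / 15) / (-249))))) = -133 / 223353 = -0.00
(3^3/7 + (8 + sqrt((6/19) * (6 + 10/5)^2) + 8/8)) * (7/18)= 28 * sqrt(114)/171 + 5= 6.75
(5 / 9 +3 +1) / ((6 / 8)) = 6.07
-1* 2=-2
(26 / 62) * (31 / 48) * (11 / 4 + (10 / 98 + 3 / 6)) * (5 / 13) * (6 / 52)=3285 / 81536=0.04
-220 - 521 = -741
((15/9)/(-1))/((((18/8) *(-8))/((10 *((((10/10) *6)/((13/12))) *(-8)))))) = -1600/39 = -41.03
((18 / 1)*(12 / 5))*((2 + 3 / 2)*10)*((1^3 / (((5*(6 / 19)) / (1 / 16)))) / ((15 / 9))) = 3591 / 100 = 35.91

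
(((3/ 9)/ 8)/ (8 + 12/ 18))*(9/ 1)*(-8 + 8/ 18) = -17/ 52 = -0.33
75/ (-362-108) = -15/ 94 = -0.16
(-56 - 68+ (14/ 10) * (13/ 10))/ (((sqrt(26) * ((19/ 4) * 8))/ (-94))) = 287123 * sqrt(26)/ 24700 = 59.27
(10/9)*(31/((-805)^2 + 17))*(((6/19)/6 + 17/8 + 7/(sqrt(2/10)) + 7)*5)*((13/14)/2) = 1561625/1379033376 + 10075*sqrt(5)/11664756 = 0.00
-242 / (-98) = 121 / 49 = 2.47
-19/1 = -19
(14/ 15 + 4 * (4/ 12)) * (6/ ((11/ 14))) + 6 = 1282/ 55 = 23.31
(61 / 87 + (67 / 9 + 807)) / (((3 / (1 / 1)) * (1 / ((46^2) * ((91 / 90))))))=20483433334 / 35235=581337.69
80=80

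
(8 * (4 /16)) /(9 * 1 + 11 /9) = 9 /46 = 0.20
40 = 40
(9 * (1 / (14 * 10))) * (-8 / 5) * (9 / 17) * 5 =-162 / 595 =-0.27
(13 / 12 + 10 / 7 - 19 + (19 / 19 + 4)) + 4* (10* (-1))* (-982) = 3298555 / 84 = 39268.51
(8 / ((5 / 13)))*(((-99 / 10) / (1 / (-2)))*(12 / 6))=20592 / 25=823.68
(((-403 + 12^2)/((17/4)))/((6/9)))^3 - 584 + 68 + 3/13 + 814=-48767085331/63869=-763548.60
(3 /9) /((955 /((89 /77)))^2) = 7921 /16222188675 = 0.00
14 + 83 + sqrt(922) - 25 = sqrt(922) + 72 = 102.36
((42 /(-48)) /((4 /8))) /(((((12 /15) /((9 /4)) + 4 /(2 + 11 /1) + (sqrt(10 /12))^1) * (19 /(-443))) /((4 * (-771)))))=1085359799160 /5116453 - 272738609325 * sqrt(30) /5116453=-79838.73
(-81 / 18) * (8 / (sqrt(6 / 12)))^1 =-36 * sqrt(2) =-50.91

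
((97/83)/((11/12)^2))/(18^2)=388/90387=0.00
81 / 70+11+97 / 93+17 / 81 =2357081 / 175770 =13.41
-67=-67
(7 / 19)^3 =0.05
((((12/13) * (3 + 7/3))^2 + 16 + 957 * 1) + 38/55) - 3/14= 129832433/130130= 997.71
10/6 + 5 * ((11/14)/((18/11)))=1025/252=4.07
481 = 481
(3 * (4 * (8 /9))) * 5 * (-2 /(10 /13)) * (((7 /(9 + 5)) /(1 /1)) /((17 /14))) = -2912 /51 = -57.10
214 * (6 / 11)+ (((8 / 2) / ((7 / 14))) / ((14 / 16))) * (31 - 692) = -456356 / 77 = -5926.70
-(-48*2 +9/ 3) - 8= 85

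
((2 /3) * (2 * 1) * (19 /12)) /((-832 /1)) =-19 /7488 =-0.00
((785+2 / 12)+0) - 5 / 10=2354 / 3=784.67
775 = 775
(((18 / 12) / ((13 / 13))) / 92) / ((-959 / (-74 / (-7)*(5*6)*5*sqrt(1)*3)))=-24975 / 308798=-0.08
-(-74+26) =48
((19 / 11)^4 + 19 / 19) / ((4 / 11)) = 72481 / 2662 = 27.23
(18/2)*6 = 54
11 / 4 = 2.75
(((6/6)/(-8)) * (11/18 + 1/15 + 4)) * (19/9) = -1.23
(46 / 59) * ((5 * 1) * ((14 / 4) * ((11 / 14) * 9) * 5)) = 56925 / 118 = 482.42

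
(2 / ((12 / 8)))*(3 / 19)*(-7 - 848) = -180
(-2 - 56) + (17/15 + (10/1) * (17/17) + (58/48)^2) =-130771/2880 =-45.41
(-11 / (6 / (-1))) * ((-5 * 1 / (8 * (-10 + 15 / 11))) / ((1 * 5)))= 121 / 4560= 0.03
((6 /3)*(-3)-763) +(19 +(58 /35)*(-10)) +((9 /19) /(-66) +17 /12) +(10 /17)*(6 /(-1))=-229417471 /298452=-768.69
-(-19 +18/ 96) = 301/ 16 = 18.81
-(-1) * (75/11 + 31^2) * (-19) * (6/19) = -5806.91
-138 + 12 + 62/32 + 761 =10191/16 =636.94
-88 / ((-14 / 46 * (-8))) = -253 / 7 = -36.14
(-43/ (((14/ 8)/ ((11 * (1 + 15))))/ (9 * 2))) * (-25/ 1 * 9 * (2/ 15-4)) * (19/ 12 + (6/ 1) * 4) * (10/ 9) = -13475580800/ 7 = -1925082971.43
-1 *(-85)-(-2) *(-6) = 73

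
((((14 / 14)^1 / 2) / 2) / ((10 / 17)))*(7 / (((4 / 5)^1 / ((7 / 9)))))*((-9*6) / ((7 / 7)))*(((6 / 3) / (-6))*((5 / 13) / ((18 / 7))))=29155 / 3744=7.79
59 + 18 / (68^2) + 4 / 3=418499 / 6936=60.34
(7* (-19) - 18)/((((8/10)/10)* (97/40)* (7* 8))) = -13.90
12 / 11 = 1.09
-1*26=-26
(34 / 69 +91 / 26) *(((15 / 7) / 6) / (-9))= -2755 / 17388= -0.16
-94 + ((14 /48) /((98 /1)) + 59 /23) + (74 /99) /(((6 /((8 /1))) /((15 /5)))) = -22554809 /255024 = -88.44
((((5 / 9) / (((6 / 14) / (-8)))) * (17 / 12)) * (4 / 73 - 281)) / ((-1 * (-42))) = 1743265 / 17739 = 98.27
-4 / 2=-2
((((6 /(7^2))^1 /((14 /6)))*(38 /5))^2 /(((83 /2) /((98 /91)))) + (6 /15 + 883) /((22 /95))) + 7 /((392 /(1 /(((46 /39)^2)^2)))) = 3814.70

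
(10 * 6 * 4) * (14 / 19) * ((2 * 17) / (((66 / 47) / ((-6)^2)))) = 32215680 / 209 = 154142.01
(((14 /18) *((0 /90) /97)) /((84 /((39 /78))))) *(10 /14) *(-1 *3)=0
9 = 9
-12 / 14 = -6 / 7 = -0.86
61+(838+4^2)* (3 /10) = 1586 /5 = 317.20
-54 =-54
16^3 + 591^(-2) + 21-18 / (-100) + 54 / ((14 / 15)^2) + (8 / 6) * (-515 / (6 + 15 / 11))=47202450233096 / 11552469075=4085.92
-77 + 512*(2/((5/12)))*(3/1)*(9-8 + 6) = 257663/5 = 51532.60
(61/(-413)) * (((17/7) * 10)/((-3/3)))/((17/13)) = 7930/2891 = 2.74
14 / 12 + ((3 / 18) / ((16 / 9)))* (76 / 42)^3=21265 / 12348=1.72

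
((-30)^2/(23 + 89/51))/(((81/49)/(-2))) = -83300/1893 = -44.00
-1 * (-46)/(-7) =-46/7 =-6.57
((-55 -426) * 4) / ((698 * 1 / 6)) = -5772 / 349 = -16.54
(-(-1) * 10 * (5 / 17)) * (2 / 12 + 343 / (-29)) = -50725 / 1479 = -34.30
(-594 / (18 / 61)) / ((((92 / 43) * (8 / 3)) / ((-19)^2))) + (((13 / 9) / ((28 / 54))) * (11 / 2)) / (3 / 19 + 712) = -127368.72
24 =24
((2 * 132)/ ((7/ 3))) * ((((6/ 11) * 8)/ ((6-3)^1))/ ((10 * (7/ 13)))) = 7488/ 245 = 30.56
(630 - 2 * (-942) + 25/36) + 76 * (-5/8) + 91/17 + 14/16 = 3027469/1224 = 2473.42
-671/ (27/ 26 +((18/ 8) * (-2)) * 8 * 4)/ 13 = 1342/ 3717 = 0.36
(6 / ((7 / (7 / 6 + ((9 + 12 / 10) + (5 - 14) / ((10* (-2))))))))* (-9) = -6381 / 70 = -91.16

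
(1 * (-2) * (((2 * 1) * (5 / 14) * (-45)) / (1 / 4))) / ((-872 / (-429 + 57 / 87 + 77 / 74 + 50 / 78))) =2678186625 / 21286174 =125.82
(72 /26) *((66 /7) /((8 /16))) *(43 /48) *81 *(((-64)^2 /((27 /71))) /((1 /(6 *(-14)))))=-44568133632 /13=-3428317971.69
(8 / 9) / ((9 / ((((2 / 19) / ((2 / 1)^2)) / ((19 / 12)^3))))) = 256 / 390963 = 0.00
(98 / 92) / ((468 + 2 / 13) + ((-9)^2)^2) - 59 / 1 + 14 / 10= -1210585807 / 21017170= -57.60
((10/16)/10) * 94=47/8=5.88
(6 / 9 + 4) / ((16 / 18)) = 21 / 4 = 5.25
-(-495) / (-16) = -495 / 16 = -30.94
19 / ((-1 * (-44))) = 19 / 44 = 0.43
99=99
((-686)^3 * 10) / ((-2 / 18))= 29054597040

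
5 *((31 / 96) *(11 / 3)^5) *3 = 24962905 / 7776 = 3210.25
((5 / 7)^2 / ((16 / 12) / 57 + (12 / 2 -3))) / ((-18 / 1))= -475 / 50666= -0.01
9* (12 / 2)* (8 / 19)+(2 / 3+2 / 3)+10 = 1942 / 57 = 34.07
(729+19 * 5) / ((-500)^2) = 103 / 31250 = 0.00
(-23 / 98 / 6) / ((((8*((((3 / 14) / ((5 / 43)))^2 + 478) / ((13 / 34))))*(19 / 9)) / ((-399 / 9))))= 52325 / 641604752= 0.00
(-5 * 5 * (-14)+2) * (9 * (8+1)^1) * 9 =256608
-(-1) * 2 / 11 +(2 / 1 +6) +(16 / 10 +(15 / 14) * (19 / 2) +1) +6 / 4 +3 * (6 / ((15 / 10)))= 53069 / 1540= 34.46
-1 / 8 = -0.12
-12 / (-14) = 6 / 7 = 0.86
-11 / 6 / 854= -11 / 5124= -0.00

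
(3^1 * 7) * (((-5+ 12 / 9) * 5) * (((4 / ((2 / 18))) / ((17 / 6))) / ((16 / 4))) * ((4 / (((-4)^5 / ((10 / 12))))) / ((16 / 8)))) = 17325 / 8704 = 1.99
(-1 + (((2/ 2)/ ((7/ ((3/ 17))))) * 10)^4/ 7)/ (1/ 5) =-7014637235/ 1403737447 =-5.00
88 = 88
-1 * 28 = -28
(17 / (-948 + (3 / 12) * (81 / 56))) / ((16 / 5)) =-1190 / 212271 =-0.01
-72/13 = -5.54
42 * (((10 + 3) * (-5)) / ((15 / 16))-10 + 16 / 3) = -3108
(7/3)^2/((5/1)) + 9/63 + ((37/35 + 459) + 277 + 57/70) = 93127/126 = 739.10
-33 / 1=-33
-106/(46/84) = -4452/23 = -193.57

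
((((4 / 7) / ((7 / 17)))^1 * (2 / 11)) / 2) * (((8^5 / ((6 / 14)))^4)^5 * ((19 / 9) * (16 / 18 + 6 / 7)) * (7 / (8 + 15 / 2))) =85714822232365144636239082963479776727446087544899196741001538180304757166251310739179943547486246860394332160 / 8755315630911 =9790032232504041121865061000000000000000000000000000000000000000000000000000000000000000000000000.00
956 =956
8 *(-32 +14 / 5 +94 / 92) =-25924 / 115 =-225.43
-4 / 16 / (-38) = 1 / 152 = 0.01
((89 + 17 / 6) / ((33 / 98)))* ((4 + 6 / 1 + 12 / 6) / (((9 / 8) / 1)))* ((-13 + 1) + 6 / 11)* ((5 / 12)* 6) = -30238880 / 363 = -83302.70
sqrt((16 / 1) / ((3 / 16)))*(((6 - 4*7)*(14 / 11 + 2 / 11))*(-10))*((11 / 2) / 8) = 3520*sqrt(3) / 3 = 2032.27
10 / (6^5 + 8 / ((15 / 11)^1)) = 75 / 58364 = 0.00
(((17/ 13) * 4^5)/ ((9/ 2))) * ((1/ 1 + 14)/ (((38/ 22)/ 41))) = 78510080/ 741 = 105951.52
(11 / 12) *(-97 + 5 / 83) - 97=-30853 / 166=-185.86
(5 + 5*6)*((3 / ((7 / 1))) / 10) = 3 / 2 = 1.50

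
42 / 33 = 14 / 11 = 1.27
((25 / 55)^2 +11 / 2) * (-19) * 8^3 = -6717184 / 121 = -55513.92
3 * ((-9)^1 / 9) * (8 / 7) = -24 / 7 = -3.43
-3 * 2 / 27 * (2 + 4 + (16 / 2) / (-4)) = -0.89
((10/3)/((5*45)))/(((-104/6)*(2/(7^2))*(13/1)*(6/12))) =-49/15210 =-0.00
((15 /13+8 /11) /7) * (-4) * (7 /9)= -1076 /1287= -0.84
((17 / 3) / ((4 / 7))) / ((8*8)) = 119 / 768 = 0.15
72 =72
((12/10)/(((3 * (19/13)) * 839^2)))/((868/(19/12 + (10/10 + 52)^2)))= 438451/348271953960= 0.00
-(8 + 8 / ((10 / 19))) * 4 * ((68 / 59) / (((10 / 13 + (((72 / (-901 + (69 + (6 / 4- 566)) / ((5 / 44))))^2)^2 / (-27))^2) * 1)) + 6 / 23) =-21514677567701088009680499601696682496 / 131788619130379880210940583066407325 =-163.25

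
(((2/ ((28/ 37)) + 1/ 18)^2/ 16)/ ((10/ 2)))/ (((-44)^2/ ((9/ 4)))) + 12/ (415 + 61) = 5879029/ 232227072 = 0.03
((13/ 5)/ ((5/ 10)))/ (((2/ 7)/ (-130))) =-2366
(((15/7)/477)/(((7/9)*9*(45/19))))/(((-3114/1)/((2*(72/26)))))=-0.00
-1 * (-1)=1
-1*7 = -7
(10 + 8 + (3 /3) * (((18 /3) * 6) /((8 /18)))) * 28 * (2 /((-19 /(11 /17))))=-60984 /323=-188.80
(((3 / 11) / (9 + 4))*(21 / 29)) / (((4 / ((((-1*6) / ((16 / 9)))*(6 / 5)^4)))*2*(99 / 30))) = -45927 / 11404250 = -0.00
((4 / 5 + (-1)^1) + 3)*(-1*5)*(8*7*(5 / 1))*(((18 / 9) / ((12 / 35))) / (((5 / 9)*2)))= -20580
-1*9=-9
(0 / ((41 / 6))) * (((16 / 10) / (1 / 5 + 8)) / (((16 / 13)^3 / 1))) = 0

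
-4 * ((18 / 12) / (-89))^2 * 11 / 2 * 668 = -33066 / 7921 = -4.17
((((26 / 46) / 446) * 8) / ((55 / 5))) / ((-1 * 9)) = -52 / 507771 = -0.00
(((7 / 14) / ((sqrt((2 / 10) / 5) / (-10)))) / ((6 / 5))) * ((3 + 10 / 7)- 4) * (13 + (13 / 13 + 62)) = -678.57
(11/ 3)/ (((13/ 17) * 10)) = 187/ 390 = 0.48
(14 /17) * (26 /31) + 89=47267 /527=89.69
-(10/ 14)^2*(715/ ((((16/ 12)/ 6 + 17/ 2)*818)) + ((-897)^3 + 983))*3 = 3475849480825125/ 3146437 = 1104693811.07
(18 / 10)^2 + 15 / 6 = 287 / 50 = 5.74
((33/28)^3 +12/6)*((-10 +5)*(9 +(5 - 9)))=-1996025/21952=-90.93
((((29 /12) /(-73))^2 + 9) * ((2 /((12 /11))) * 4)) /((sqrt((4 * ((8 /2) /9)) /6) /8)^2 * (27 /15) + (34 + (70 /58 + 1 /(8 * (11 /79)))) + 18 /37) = 4483928717125 /2486201742468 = 1.80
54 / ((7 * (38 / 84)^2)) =13608 / 361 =37.70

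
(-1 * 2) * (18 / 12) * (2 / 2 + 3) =-12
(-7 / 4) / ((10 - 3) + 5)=-7 / 48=-0.15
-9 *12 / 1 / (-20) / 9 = 0.60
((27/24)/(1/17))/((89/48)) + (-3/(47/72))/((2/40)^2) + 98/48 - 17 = -185016593/100392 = -1842.94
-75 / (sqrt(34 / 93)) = -75*sqrt(3162) / 34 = -124.04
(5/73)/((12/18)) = 15/146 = 0.10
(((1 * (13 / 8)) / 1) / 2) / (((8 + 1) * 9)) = 13 / 1296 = 0.01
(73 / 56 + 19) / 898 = 0.02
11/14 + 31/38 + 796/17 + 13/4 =467349/9044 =51.68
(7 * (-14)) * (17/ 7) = -238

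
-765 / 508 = -1.51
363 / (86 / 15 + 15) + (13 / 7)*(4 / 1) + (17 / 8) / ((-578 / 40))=1834873 / 74018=24.79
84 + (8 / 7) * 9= 660 / 7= 94.29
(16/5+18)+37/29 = 3259/145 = 22.48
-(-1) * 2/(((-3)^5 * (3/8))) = -16/729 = -0.02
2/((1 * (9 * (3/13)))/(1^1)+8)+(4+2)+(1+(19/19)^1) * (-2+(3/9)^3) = 8038/3537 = 2.27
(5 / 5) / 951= 1 / 951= 0.00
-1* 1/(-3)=1/3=0.33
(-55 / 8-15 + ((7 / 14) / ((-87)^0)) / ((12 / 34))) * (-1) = 20.46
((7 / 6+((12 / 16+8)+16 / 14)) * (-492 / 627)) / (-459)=38089 / 2014551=0.02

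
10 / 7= 1.43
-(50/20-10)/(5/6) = 9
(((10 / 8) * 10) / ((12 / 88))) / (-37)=-275 / 111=-2.48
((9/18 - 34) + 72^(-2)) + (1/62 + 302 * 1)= 43151647/160704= 268.52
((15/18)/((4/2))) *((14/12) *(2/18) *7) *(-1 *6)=-245/108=-2.27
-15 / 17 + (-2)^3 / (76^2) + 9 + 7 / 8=441435 / 49096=8.99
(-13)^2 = 169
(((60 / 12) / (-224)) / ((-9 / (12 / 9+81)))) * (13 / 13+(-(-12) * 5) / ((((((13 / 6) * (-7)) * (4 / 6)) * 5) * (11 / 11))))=-1615 / 42336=-0.04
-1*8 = -8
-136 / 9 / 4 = -34 / 9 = -3.78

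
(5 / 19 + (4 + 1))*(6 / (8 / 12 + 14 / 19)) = 45 / 2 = 22.50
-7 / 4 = -1.75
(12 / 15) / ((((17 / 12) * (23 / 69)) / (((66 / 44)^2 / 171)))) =36 / 1615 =0.02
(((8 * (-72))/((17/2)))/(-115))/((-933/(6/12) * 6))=-32/608005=-0.00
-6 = -6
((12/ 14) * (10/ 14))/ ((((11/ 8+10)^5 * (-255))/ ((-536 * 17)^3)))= 2916568241537024/ 305775751099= 9538.26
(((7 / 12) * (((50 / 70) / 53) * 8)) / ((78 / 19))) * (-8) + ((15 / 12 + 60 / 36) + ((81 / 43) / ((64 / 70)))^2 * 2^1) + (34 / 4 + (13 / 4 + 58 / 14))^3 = 8105647904999455 / 2013551414784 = 4025.55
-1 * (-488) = 488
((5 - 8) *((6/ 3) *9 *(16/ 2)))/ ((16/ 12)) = -324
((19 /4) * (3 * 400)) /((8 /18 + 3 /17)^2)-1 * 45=280053 /19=14739.63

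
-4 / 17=-0.24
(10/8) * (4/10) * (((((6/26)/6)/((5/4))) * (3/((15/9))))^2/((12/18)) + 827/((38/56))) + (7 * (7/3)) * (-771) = -24049646008/2006875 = -11983.63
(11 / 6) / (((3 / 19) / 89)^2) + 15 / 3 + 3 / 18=15727285 / 27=582492.04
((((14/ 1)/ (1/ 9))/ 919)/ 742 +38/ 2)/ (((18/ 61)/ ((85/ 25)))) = 479841677/ 2191815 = 218.92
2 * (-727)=-1454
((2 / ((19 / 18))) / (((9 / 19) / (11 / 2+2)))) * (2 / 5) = 12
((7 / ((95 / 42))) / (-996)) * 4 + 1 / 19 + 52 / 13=4.04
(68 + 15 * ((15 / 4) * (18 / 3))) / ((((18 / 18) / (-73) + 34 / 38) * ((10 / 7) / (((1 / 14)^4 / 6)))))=1124857 / 804760320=0.00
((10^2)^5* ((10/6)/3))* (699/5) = 2330000000000/3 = 776666666666.67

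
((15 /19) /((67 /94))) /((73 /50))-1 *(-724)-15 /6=722.26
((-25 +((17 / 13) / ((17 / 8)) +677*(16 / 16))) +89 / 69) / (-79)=-586553 / 70863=-8.28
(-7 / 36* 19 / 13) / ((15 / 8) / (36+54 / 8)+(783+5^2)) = -2527 / 7185126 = -0.00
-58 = -58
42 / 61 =0.69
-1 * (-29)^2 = -841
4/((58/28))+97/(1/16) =45064/29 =1553.93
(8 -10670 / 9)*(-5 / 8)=26495 / 36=735.97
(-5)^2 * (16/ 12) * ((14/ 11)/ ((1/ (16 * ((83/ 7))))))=265600/ 33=8048.48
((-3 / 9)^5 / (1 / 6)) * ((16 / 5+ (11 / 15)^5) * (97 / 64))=-0.13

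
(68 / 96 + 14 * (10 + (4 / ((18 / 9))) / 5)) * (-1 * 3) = -17557 / 40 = -438.92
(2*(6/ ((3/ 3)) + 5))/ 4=11/ 2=5.50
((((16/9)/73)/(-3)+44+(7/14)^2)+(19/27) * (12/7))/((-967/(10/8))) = -12540985/213467184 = -0.06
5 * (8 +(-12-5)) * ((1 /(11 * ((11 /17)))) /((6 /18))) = -2295 /121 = -18.97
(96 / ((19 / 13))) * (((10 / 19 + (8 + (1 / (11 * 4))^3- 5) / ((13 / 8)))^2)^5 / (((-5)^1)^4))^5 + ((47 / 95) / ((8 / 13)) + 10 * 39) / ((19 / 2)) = 17197875750349333748801041957986017043831003269853618438101730800242102192898392727894810503150498897715535514981433034081748189608969352682882799682538886141635323577436971241408747634270499854629804699432008352184196778704722574083328463180898087088222505208844233128510800072361217944981841423254340483975420327203456898035772103811110747 / 4338205727203498548587258861825640102768558355583112912926456213857951801773733391164198237923739413634147481910578025522465596879355217315347413661991353909719546603171963798908375119751856924720549863883025073784954198632241120263215163159257553121840223351514026301164681486950072771514790659172303262521386598400000000000000000000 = 3964283.12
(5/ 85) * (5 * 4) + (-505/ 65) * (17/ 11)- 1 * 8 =-45777/ 2431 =-18.83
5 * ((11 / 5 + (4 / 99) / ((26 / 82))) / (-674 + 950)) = 14977 / 355212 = 0.04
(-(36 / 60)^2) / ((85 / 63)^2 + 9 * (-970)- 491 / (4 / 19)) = 142884 / 4389884525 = 0.00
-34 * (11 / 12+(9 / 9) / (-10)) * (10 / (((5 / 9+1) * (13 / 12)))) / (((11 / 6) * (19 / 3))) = -38556 / 2717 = -14.19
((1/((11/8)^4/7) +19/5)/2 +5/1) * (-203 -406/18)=-234178567/131769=-1777.19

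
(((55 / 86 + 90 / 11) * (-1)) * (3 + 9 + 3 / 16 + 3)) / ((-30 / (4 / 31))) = 135189 / 234608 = 0.58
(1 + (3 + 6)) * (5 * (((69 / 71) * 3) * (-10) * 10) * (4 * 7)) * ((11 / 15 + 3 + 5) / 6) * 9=-379638000 / 71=-5347014.08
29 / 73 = 0.40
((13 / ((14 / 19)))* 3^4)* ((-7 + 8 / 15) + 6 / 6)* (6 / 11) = -1640574 / 385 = -4261.23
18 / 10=9 / 5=1.80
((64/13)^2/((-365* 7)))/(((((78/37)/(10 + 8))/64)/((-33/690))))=160038912/645533525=0.25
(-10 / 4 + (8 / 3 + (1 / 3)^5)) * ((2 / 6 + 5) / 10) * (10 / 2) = 332 / 729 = 0.46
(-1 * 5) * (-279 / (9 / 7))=1085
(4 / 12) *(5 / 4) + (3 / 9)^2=19 / 36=0.53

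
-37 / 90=-0.41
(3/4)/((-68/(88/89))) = -33/3026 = -0.01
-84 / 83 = -1.01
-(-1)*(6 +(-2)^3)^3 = -8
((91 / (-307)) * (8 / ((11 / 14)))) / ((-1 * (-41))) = -10192 / 138457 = -0.07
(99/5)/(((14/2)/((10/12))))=33/14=2.36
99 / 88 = 9 / 8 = 1.12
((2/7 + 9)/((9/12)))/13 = 0.95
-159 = -159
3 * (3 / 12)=3 / 4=0.75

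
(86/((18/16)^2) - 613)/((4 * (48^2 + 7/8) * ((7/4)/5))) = -252280/1493559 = -0.17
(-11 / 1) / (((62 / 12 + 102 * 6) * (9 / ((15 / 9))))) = -110 / 33327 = -0.00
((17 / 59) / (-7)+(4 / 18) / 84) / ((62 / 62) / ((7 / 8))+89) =-0.00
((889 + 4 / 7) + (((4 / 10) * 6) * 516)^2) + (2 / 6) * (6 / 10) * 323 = 268553028 / 175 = 1534588.73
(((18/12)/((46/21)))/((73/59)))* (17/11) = 63189/73876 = 0.86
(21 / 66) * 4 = 14 / 11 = 1.27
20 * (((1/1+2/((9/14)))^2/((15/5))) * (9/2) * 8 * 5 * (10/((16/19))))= 6502750/27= 240842.59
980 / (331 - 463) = -245 / 33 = -7.42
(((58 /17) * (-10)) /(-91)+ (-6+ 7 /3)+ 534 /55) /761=0.01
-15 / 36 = -5 / 12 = -0.42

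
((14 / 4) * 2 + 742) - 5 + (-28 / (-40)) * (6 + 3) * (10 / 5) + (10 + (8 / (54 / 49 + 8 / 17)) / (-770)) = 27616527 / 36025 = 766.59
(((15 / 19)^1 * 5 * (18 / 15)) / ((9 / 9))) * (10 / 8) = 225 / 38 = 5.92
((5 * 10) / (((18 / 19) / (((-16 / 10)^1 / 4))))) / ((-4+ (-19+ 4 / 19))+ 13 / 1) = 1805 / 837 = 2.16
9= 9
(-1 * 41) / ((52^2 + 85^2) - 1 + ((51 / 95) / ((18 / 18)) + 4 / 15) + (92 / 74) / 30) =-28823 / 6979978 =-0.00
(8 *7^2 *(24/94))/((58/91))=214032/1363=157.03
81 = 81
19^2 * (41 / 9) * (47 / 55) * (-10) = -1391294 / 99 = -14053.47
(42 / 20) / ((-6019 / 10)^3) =-2100 / 218058504859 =-0.00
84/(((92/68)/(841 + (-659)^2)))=621354216/23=27015400.70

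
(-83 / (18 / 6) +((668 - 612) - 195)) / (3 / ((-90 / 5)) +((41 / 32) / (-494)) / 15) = 39520000 / 39561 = 998.96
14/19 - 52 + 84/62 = -29396/589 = -49.91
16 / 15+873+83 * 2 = 15601 / 15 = 1040.07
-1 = -1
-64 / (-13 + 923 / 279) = 6.60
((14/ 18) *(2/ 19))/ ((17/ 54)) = 84/ 323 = 0.26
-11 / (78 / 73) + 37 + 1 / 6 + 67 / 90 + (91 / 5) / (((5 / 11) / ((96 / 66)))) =502259 / 5850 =85.86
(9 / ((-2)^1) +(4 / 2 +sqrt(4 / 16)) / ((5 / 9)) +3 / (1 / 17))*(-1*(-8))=408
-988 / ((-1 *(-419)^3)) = -988 / 73560059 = -0.00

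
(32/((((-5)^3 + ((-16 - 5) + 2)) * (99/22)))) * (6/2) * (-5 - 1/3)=64/81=0.79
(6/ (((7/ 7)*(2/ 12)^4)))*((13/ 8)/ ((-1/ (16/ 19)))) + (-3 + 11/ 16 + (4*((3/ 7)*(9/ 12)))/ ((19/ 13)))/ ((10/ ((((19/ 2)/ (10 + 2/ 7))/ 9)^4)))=-91257714800262495007/ 8576174118666240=-10640.84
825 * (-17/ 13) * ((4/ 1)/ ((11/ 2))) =-10200/ 13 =-784.62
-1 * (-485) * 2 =970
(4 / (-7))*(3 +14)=-9.71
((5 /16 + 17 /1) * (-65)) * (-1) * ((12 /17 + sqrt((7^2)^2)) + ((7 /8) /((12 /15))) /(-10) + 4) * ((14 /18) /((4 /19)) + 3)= 253032061165 /626688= 403760.82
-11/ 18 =-0.61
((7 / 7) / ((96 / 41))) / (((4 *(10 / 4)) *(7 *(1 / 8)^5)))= 20992 / 105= 199.92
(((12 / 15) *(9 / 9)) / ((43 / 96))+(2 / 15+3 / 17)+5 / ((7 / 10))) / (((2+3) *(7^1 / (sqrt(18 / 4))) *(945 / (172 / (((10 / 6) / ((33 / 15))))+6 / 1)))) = 688552607 *sqrt(2) / 7051865625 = 0.14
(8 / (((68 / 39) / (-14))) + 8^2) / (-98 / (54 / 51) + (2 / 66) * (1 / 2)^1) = 792 / 311491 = 0.00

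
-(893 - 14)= -879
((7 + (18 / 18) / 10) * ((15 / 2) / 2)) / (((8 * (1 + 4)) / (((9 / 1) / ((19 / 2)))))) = 1917 / 3040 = 0.63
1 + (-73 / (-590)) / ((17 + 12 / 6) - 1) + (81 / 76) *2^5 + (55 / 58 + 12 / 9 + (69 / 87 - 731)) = -692.81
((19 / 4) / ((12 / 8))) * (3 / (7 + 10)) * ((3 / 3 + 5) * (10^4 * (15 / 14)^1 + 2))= 4275798 / 119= 35931.08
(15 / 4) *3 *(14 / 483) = 15 / 46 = 0.33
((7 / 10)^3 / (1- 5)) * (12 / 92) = -1029 / 92000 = -0.01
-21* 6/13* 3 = -378/13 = -29.08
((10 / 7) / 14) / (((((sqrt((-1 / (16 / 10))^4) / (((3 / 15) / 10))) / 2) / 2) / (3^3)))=3456 / 6125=0.56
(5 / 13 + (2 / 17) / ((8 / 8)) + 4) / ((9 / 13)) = 995 / 153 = 6.50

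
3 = 3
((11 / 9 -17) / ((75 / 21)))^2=988036 / 50625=19.52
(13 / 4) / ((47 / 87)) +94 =18803 / 188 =100.02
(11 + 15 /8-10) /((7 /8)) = 23 /7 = 3.29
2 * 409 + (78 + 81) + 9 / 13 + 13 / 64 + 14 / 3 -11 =2425019 / 2496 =971.56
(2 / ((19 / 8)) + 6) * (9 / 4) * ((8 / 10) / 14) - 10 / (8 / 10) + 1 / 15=-46099 / 3990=-11.55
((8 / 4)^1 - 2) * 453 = 0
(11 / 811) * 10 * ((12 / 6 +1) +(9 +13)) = 2750 / 811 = 3.39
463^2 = 214369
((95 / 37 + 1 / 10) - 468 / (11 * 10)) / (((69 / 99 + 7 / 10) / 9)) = -174393 / 17057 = -10.22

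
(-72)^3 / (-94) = 186624 / 47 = 3970.72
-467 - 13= -480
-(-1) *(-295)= -295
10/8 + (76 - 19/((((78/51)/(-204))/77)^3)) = 20584626863567.83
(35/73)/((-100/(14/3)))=-49/2190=-0.02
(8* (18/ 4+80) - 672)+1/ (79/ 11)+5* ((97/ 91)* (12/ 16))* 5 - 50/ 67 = 23.38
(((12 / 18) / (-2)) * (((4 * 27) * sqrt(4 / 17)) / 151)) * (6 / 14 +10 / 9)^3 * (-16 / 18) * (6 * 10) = 1168221440 * sqrt(17) / 213956883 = 22.51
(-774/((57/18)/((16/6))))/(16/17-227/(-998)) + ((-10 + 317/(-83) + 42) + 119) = -1426327816/3474131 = -410.56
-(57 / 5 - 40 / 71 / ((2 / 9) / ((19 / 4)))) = 228 / 355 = 0.64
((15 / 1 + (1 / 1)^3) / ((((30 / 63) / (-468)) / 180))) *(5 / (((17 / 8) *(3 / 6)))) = -13319830.59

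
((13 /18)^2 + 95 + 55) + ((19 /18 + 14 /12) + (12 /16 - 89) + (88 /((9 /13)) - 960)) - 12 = -780.40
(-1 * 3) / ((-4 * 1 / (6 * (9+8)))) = 153 / 2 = 76.50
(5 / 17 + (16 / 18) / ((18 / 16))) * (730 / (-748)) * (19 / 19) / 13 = -544945 / 6694974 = -0.08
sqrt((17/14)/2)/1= sqrt(119)/14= 0.78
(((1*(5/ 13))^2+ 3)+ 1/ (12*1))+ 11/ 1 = 28861/ 2028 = 14.23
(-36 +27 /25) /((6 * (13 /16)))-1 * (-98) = 29522 /325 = 90.84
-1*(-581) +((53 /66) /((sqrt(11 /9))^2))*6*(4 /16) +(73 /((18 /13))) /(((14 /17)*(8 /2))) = 72935705 /121968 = 597.99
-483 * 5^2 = -12075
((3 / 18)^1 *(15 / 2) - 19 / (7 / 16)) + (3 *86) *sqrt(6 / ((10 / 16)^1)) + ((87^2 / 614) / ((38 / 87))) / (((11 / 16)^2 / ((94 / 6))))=1032 *sqrt(15) / 5 + 17653710691 / 19762204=1692.69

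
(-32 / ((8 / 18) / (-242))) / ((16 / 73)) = 79497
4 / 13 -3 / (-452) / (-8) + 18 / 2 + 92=4762233 / 47008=101.31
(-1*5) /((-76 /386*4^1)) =965 /152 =6.35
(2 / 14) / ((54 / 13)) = 13 / 378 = 0.03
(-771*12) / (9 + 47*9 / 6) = -6168 / 53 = -116.38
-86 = -86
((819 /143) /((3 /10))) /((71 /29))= 6090 /781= 7.80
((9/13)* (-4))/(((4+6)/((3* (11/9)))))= -66/65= -1.02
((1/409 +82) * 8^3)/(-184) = -2146496/9407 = -228.18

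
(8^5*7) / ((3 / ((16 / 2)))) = 611669.33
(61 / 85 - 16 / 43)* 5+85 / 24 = 92447 / 17544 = 5.27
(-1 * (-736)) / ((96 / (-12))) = -92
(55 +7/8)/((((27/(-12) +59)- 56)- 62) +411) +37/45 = 123641/125910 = 0.98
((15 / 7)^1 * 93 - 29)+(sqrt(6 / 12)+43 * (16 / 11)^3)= sqrt(2) / 2+2819448 / 9317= 303.32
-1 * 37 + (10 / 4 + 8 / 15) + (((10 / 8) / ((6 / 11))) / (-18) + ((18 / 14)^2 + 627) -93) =53085013 / 105840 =501.56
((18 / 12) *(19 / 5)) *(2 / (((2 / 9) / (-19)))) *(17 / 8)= -165699 / 80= -2071.24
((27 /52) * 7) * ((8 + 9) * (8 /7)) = 918 /13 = 70.62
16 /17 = 0.94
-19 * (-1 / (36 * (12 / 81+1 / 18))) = 57 / 22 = 2.59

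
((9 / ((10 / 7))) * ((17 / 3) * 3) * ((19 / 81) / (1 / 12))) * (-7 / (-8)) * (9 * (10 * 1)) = 47481 / 2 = 23740.50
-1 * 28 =-28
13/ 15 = 0.87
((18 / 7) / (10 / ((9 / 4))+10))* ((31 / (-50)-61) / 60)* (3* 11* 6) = -633501 / 17500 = -36.20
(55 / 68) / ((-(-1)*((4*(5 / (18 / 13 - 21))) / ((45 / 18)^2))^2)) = 5259375 / 173056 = 30.39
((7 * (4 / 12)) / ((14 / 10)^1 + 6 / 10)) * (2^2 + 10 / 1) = 49 / 3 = 16.33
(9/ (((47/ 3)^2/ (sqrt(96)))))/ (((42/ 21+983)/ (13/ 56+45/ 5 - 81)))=-325539*sqrt(6)/ 30462110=-0.03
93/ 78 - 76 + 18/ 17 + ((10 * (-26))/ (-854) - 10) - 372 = -85957847/ 188734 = -455.44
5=5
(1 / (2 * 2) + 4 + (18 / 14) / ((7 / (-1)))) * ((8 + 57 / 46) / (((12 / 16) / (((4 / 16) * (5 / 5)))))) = 338725 / 27048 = 12.52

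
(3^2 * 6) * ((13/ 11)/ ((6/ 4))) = 468/ 11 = 42.55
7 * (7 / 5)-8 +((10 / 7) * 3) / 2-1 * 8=-142 / 35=-4.06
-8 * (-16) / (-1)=-128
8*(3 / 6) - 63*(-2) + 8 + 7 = 145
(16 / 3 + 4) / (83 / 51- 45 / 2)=-952 / 2129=-0.45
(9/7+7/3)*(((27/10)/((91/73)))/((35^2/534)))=13331844/3901625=3.42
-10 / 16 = -5 / 8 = -0.62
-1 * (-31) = 31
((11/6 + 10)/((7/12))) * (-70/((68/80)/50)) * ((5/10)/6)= -355000/51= -6960.78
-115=-115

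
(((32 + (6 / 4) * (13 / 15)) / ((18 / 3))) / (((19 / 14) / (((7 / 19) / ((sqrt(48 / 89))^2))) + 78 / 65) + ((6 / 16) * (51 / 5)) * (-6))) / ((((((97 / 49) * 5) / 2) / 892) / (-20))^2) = -19728299550159872 / 5406270265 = -3649151.56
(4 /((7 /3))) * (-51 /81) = -68 /63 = -1.08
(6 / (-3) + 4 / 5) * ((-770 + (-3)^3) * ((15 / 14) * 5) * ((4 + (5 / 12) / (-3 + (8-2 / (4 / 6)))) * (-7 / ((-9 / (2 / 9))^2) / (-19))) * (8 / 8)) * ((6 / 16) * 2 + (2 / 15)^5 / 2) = 183387379933 / 50486895000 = 3.63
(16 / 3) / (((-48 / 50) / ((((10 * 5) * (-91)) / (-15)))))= -45500 / 27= -1685.19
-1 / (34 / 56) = -28 / 17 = -1.65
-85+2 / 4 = -169 / 2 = -84.50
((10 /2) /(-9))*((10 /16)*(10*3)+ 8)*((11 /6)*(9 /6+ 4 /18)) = -182435 /3888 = -46.92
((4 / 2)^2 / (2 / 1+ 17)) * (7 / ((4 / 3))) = 21 / 19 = 1.11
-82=-82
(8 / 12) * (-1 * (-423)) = 282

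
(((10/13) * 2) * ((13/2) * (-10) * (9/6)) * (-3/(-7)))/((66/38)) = -2850/77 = -37.01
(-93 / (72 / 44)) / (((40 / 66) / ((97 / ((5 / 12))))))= -1091541 / 50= -21830.82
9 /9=1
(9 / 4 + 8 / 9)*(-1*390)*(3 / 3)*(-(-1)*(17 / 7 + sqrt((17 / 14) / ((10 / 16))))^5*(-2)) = 51546919138*sqrt(595) / 1260525 + 50440989833 / 50421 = 1997889.17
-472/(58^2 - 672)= -0.18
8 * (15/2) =60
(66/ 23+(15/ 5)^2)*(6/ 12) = 273/ 46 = 5.93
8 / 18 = 4 / 9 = 0.44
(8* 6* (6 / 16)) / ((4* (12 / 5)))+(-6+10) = 47 / 8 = 5.88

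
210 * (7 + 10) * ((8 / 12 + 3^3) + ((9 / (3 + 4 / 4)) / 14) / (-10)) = 789701 / 8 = 98712.62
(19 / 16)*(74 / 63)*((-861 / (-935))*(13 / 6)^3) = 63324131 / 4847040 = 13.06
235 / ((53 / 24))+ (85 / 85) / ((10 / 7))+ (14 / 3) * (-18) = 12251 / 530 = 23.12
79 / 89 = 0.89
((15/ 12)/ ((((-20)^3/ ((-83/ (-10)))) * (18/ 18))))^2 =6889/ 4096000000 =0.00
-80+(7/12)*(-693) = -1937/4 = -484.25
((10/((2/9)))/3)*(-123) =-1845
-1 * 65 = -65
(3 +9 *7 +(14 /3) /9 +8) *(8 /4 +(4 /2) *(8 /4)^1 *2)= 20120 /27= 745.19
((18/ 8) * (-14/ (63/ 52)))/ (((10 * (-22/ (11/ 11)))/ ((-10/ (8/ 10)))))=-65/ 44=-1.48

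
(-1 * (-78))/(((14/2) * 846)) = 13/987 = 0.01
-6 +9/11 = -57/11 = -5.18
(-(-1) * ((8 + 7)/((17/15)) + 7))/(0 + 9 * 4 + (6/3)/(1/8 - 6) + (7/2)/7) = 32336/57783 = 0.56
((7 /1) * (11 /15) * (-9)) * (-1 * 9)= 2079 /5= 415.80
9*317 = 2853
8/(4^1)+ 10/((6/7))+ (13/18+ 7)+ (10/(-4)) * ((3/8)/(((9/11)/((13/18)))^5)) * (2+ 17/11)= 3889338268915/198359290368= 19.61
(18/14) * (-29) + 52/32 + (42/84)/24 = -11975/336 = -35.64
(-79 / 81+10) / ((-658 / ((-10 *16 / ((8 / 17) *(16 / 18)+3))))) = 994160 / 1548603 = 0.64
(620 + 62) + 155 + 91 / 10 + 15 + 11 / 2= 4333 / 5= 866.60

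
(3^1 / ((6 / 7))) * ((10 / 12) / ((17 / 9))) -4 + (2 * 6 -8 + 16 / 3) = 1403 / 204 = 6.88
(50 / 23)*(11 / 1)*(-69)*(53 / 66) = -1325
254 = 254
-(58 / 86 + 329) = -14176 / 43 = -329.67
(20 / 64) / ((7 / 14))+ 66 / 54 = 1.85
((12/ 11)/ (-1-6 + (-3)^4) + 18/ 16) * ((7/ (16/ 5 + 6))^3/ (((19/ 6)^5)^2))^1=150323755554000/ 30360850045576560169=0.00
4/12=1/3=0.33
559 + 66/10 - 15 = 550.60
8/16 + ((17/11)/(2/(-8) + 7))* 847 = 194.43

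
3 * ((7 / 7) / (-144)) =-0.02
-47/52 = -0.90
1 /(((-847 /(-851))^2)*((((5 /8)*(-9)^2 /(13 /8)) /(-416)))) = -3916479008 /290550645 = -13.48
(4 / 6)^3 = 8 / 27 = 0.30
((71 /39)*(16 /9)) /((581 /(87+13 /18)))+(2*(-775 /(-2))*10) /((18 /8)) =6322757872 /1835379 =3444.93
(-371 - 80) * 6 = -2706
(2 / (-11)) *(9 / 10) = -9 / 55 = -0.16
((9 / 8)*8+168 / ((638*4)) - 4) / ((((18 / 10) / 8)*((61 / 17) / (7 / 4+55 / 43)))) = 143129120 / 7530633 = 19.01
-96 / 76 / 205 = -24 / 3895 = -0.01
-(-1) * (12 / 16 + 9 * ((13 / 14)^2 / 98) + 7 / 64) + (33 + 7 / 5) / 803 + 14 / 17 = 1.80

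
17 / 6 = 2.83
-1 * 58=-58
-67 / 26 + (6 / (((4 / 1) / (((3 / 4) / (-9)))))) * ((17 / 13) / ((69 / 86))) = -9977 / 3588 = -2.78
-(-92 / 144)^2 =-529 / 1296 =-0.41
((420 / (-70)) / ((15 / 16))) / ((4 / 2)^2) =-1.60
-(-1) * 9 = 9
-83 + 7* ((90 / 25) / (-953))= -395621 / 4765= -83.03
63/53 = 1.19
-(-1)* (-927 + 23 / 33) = -30568 / 33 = -926.30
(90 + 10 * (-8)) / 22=5 / 11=0.45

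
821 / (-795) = -821 / 795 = -1.03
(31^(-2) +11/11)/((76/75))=36075/36518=0.99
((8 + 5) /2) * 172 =1118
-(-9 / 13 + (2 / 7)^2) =389 / 637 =0.61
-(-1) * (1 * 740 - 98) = 642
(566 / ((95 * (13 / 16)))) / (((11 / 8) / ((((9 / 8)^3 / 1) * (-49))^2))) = 361105125003 / 13911040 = 25958.17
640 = 640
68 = 68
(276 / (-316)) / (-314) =69 / 24806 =0.00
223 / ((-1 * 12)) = -223 / 12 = -18.58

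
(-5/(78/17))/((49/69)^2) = -134895/62426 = -2.16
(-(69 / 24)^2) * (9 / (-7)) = 4761 / 448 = 10.63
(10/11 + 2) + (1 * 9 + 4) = 175/11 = 15.91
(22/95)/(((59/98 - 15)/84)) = -181104/134045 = -1.35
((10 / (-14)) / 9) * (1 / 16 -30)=2395 / 1008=2.38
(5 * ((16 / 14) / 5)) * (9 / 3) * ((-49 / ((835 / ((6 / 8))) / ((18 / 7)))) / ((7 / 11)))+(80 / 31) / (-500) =-0.61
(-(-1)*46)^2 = 2116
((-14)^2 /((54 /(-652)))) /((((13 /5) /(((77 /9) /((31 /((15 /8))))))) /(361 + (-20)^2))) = -11700355975 /32643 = -358433.84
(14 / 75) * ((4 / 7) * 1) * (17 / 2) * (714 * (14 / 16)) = 14161 / 25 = 566.44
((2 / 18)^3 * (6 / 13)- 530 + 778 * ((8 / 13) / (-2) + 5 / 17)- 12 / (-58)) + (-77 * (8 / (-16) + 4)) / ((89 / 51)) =-192605060755 / 277214886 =-694.79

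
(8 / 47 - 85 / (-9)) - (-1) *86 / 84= 63001 / 5922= 10.64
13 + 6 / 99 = 431 / 33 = 13.06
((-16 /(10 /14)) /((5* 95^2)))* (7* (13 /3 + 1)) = -12544 /676875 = -0.02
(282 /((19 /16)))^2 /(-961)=-20358144 /346921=-58.68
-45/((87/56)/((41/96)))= -12.37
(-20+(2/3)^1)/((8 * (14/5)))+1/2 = -0.36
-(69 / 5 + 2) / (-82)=79 / 410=0.19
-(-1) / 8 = 1 / 8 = 0.12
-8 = -8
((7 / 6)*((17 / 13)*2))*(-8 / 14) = -68 / 39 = -1.74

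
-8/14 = -4/7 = -0.57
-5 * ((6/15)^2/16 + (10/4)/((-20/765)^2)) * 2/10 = -2926133/800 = -3657.67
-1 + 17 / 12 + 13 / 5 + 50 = 3181 / 60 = 53.02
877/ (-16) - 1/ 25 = -21941/ 400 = -54.85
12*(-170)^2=346800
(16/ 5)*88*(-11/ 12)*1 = -3872/ 15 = -258.13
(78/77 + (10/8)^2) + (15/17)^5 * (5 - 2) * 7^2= 81.19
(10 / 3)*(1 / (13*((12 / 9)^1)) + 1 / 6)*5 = 875 / 234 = 3.74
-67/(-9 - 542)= 67/551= 0.12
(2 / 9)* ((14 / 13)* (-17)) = -476 / 117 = -4.07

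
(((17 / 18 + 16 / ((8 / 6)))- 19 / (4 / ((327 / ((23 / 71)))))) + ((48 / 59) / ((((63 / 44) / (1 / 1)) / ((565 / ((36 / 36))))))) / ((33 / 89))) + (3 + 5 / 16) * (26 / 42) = -764827627 / 195408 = -3914.00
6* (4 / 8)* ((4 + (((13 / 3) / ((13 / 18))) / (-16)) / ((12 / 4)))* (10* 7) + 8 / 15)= 815.35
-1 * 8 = -8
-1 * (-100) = 100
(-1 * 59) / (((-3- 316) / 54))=3186 / 319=9.99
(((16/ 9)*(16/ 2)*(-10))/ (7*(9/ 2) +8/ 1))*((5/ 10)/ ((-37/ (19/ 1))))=24320/ 26307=0.92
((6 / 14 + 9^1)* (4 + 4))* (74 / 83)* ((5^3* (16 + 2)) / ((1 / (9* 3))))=2373624000 / 581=4085411.36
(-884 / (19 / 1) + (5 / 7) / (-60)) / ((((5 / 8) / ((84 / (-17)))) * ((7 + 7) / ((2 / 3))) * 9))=118840 / 61047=1.95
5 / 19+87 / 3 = 556 / 19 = 29.26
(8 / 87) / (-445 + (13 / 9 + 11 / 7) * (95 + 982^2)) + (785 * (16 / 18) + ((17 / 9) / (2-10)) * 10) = 14779372403297 / 21252542700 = 695.42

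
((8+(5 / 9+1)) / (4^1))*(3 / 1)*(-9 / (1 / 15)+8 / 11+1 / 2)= -42183 / 44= -958.70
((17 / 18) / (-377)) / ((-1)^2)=-17 / 6786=-0.00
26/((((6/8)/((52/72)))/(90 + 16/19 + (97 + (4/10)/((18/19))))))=108813016/23085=4713.58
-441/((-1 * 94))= 441/94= 4.69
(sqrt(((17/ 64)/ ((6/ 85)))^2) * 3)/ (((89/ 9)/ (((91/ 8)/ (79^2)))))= 0.00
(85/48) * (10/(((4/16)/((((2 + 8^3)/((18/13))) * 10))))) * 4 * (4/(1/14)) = 1590316000/27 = 58900592.59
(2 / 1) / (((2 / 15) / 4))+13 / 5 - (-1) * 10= 363 / 5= 72.60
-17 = -17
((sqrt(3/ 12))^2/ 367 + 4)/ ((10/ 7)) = 2.80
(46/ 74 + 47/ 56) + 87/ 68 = 96525/ 35224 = 2.74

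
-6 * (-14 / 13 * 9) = 756 / 13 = 58.15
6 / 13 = 0.46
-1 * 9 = -9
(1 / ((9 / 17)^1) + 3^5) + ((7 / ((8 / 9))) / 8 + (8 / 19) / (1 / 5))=2713877 / 10944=247.98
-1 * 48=-48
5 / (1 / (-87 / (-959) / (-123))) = -145 / 39319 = -0.00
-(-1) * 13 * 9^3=9477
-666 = -666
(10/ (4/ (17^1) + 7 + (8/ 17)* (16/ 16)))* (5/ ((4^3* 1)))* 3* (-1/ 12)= -425/ 16768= -0.03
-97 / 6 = -16.17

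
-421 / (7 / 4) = -1684 / 7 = -240.57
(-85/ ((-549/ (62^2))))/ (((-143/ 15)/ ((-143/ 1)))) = 1633700/ 183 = 8927.32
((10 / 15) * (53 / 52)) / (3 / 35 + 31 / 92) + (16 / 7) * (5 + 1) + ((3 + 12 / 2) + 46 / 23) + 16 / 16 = 10151530 / 371553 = 27.32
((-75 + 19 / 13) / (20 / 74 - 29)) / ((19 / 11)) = 389092 / 262561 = 1.48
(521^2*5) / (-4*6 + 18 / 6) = -1357205 / 21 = -64628.81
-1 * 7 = -7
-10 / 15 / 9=-2 / 27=-0.07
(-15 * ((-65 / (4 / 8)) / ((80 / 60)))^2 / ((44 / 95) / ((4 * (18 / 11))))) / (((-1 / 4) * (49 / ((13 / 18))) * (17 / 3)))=20966.13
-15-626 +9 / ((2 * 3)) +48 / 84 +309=-4619 / 14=-329.93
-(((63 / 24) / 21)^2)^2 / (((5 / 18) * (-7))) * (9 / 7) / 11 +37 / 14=14586961 / 5519360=2.64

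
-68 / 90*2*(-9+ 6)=68 / 15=4.53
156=156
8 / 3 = 2.67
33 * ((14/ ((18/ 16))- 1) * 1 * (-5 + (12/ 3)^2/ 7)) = -21527/ 21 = -1025.10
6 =6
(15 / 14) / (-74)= -15 / 1036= -0.01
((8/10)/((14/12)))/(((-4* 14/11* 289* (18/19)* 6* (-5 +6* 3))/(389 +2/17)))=-627/255476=-0.00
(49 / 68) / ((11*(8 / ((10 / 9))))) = 245 / 26928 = 0.01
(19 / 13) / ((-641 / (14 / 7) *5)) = -38 / 41665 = -0.00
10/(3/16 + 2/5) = 800/47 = 17.02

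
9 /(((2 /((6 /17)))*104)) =27 /1768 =0.02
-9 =-9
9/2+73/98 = 257/49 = 5.24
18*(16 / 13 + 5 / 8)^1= 1737 / 52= 33.40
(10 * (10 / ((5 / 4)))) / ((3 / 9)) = 240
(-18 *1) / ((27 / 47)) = -31.33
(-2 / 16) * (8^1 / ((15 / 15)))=-1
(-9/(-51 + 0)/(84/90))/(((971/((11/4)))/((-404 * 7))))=-49995/33014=-1.51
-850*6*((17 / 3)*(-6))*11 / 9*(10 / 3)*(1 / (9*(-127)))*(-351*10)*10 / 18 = 4132700000 / 3429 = 1205220.18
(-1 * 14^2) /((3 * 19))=-196 /57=-3.44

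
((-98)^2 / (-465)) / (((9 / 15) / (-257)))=2468228 / 279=8846.70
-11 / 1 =-11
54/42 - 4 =-19/7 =-2.71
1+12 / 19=31 / 19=1.63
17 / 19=0.89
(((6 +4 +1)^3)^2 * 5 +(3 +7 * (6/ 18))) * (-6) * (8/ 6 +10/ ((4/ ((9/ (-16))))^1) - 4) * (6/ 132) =10390211521/ 1056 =9839215.46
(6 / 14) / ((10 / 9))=27 / 70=0.39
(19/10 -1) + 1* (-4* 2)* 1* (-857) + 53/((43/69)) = 2985037/430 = 6941.95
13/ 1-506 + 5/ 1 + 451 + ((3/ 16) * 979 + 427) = 9177/ 16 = 573.56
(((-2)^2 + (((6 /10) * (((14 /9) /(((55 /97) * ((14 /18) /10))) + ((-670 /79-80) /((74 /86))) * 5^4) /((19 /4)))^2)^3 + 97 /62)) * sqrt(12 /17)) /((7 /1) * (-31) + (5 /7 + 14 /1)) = -1241571285521142044040237006824304061845386635350191936145568601 * sqrt(51) /1616267483122061402121056084640366945757000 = -5485844742329426457396.03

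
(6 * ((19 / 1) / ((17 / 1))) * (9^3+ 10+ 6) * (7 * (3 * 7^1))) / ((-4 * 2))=-6242355 / 68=-91799.34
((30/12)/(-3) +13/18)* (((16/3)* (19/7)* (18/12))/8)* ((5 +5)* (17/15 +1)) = -1216/189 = -6.43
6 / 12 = 1 / 2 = 0.50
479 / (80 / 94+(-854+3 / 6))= -45026 / 80149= -0.56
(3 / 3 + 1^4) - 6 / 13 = 20 / 13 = 1.54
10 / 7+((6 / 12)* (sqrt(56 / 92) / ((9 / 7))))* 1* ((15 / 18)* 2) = 35* sqrt(322) / 1242+10 / 7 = 1.93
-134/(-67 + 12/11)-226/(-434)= 401783/157325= 2.55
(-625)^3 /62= -244140625 /62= -3937752.02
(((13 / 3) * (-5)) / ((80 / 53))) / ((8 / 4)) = -689 / 96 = -7.18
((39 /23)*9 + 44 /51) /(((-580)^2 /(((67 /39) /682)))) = 1267171 /10495496325600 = 0.00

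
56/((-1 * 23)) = -56/23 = -2.43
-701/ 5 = -140.20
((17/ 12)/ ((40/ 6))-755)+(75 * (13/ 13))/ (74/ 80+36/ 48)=-3805661/ 5360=-710.01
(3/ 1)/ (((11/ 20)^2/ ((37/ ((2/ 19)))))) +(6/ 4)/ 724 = 610766763/ 175208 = 3485.95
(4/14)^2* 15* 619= 37140/49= 757.96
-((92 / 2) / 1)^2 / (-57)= 2116 / 57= 37.12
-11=-11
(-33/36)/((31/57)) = -209/124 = -1.69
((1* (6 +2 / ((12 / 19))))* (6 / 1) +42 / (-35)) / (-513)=-269 / 2565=-0.10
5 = 5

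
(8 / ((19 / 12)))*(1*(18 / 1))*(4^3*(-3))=-17461.89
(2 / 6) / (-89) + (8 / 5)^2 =17063 / 6675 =2.56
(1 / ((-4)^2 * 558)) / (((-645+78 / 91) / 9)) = -7 / 4472928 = -0.00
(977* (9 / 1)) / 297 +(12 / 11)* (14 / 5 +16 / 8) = 5749 / 165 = 34.84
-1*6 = -6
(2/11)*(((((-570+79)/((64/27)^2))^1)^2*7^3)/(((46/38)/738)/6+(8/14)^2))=45290744813628012951/31079014596608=1457277.38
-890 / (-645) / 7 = 178 / 903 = 0.20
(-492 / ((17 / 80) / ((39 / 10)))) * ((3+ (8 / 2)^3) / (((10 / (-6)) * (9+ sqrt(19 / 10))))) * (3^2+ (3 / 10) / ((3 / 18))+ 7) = 49428595008 / 67235 - 2746033056 * sqrt(190) / 336175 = 622567.18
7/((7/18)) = 18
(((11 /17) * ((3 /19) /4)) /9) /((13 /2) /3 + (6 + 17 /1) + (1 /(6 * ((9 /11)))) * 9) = 0.00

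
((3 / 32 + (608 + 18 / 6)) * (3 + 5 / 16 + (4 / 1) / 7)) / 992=8506425 / 3555328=2.39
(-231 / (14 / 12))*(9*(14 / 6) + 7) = -5544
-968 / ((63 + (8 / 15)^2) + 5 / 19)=-2069100 / 135833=-15.23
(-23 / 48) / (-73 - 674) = 23 / 35856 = 0.00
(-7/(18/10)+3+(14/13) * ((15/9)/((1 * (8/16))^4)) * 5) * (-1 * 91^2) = -10635352/9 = -1181705.78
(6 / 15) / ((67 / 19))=38 / 335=0.11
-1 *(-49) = 49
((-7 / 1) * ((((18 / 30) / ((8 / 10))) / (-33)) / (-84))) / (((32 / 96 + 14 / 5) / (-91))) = 455 / 8272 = 0.06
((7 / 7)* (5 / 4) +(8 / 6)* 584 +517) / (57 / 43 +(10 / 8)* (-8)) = -669209 / 4476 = -149.51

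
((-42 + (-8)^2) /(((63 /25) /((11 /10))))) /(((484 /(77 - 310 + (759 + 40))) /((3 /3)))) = 11.23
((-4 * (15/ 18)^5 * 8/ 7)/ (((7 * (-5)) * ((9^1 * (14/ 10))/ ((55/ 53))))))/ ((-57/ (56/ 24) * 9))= -171875/ 8740964421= -0.00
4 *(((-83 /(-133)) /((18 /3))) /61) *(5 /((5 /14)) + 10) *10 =13280 /8113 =1.64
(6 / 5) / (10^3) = 3 / 2500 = 0.00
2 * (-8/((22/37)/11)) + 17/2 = -575/2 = -287.50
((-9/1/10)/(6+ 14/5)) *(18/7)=-81/308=-0.26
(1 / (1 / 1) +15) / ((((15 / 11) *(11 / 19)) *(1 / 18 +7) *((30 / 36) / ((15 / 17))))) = 32832 / 10795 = 3.04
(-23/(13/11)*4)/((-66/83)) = 3818/39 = 97.90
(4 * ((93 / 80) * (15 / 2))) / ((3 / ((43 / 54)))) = 1333 / 144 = 9.26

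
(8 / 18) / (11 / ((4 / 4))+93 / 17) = 0.03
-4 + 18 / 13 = -34 / 13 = -2.62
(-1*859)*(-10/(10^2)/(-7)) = -859/70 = -12.27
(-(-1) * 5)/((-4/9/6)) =-135/2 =-67.50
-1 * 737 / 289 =-737 / 289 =-2.55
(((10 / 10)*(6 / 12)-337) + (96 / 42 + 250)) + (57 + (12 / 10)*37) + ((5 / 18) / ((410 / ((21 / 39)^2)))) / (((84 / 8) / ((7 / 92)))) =20705599823 / 1204814520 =17.19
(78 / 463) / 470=0.00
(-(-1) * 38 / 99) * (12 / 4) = 38 / 33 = 1.15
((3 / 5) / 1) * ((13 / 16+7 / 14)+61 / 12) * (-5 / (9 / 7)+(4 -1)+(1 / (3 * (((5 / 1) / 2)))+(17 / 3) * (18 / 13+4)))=334016 / 2925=114.19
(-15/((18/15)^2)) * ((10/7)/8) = -625/336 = -1.86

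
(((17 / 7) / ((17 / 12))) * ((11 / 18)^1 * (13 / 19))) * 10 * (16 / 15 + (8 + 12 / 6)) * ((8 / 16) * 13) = 617188 / 1197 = 515.61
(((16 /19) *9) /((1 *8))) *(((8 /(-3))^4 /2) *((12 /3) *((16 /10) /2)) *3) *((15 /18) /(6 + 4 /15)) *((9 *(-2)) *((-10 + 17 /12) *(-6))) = -25313280 /893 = -28346.34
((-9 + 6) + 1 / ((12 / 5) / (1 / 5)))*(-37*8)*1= 2590 / 3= 863.33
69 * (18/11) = 1242/11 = 112.91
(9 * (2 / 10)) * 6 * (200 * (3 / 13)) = 6480 / 13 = 498.46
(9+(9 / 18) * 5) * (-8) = -92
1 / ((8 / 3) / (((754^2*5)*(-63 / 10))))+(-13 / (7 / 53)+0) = -188039423 / 28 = -6715693.68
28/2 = 14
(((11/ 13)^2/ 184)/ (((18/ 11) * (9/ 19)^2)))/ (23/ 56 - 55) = -3363437/ 17324771022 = -0.00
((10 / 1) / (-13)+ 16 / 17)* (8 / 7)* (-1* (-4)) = 1216 / 1547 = 0.79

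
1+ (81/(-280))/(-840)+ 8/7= 168027/78400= 2.14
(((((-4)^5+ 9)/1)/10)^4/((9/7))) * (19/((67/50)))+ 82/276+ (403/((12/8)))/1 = 129868473896543/110952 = 1170492410.20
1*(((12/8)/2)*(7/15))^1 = 7/20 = 0.35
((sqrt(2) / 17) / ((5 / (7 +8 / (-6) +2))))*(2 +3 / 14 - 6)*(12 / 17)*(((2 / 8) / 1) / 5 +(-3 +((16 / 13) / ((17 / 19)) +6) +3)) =-40008799*sqrt(2) / 22354150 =-2.53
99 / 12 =33 / 4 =8.25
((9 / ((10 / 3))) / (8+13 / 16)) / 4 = 18 / 235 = 0.08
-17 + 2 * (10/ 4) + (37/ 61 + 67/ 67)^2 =-35048/ 3721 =-9.42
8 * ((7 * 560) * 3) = 94080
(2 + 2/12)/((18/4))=13/27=0.48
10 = 10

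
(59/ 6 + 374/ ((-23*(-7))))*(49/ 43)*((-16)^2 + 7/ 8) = 56307685/ 15824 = 3558.37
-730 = -730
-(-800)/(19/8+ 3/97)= 620800/1867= 332.51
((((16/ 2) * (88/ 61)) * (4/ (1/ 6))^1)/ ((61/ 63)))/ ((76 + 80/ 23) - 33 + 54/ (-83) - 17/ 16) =1204166656/ 188435161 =6.39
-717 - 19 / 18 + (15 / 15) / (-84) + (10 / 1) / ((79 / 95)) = -14055887 / 19908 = -706.04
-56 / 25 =-2.24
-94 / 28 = -47 / 14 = -3.36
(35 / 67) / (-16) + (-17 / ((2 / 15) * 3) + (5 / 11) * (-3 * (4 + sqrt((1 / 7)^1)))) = -565865 / 11792 - 15 * sqrt(7) / 77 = -48.50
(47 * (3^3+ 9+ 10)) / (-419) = -2162 / 419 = -5.16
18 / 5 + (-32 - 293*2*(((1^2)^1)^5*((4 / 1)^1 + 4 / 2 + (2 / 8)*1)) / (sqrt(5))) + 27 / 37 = -1465*sqrt(5) / 2 - 5119 / 185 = -1665.59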